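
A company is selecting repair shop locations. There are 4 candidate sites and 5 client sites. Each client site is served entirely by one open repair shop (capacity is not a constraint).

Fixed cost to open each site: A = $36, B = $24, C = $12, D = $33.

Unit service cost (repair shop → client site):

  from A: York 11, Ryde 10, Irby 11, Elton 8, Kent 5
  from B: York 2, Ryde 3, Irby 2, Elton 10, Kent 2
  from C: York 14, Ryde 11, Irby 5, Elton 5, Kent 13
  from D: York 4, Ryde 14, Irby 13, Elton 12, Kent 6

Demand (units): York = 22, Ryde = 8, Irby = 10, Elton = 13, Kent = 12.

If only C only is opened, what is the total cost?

Each client site is assigned to its cheapest site among the open ones.
{C}: York→C 14·22=308, Ryde→C 11·8=88, Irby→C 5·10=50, Elton→C 5·13=65, Kent→C 13·12=156. Service 667; fixed 12; total 679.

Total cost: 679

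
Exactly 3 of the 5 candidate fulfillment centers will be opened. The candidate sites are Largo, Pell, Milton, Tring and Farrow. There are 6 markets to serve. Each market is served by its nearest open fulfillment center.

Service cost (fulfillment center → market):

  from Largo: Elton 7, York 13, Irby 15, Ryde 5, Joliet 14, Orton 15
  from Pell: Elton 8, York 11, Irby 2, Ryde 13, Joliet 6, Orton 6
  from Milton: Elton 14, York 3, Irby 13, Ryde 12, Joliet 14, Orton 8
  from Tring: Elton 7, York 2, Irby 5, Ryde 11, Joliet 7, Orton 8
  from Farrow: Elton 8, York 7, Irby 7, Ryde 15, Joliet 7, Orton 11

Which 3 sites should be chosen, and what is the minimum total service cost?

Choose Largo, Pell and Tring; total service cost 28.

With exactly 3 open, each market uses its cheapest among the chosen.
{Largo, Pell, Tring}: Elton→Largo 7, York→Tring 2, Irby→Pell 2, Ryde→Largo 5, Joliet→Pell 6, Orton→Pell 6. Service cost 28.
{Largo, Pell, Milton}: service cost 29
{Largo, Pell, Farrow}: service cost 33
Among all 10 size-3 choices, {Largo, Pell, Tring} is lowest.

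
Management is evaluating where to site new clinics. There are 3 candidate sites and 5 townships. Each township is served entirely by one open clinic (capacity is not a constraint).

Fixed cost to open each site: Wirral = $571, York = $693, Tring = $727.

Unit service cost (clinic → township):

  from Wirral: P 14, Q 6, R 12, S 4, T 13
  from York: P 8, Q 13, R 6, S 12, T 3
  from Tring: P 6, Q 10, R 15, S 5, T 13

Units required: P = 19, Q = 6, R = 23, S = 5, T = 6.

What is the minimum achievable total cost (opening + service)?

Minimum total cost: 1139

For any fixed open set, each township goes to its cheapest open site; total = fixed + service.
{York}: P→York 8·19=152, Q→York 13·6=78, R→York 6·23=138, S→York 12·5=60, T→York 3·6=18. Service 446; fixed 693; total 1139.
{Wirral}: service 676 + fixed 571 = 1247
{Tring}: service 622 + fixed 727 = 1349
{Wirral, York, Tring}: P→Tring 6·19=114, Q→Wirral 6·6=36, R→York 6·23=138, S→Wirral 4·5=20, T→York 3·6=18. Service 326; fixed 1991; total 2317.
(All 7 nonempty subsets were checked; York only is lowest.)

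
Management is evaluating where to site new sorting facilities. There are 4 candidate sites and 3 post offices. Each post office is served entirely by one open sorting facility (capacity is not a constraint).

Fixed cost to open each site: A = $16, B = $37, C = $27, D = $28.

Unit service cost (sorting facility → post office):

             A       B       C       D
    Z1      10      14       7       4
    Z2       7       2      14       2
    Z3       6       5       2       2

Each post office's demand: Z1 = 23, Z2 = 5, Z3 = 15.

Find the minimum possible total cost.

For any fixed open set, each post office goes to its cheapest open site; total = fixed + service.
{D}: Z1→D 4·23=92, Z2→D 2·5=10, Z3→D 2·15=30. Service 132; fixed 28; total 160.
{A, D}: service 132 + fixed 44 = 176
{C, D}: Z1→D 4·23=92, Z2→D 2·5=10, Z3→C 2·15=30. Service 132; fixed 55; total 187.
{A, B, C, D}: service 132 + fixed 108 = 240
(All 15 nonempty subsets were checked; D only is lowest.)

Minimum total cost: 160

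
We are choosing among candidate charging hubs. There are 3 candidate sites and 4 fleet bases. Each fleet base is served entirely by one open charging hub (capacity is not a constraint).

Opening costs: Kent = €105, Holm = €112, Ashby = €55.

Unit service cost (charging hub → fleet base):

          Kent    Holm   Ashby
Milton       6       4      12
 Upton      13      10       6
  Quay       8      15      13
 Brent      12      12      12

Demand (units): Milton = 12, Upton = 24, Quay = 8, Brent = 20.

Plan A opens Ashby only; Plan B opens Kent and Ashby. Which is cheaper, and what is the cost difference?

Plan A: {Ashby}: Milton→Ashby 12·12=144, Upton→Ashby 6·24=144, Quay→Ashby 13·8=104, Brent→Ashby 12·20=240. Service 632; fixed 55; total 687.
Plan B: {Kent, Ashby}: Milton→Kent 6·12=72, Upton→Ashby 6·24=144, Quay→Kent 8·8=64, Brent→Kent 12·20=240. Service 520; fixed 160; total 680.
Difference: |687 − 680| = 7.

Plan B is cheaper by 7.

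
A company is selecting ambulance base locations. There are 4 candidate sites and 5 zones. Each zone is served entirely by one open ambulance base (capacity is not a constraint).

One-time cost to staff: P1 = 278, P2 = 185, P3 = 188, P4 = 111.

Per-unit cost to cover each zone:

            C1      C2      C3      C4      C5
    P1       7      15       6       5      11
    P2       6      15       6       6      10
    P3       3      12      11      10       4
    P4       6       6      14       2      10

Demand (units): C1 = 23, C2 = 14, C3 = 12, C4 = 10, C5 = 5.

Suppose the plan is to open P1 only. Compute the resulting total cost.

Each zone is assigned to its cheapest site among the open ones.
{P1}: C1→P1 7·23=161, C2→P1 15·14=210, C3→P1 6·12=72, C4→P1 5·10=50, C5→P1 11·5=55. Service 548; fixed 278; total 826.

Total cost: 826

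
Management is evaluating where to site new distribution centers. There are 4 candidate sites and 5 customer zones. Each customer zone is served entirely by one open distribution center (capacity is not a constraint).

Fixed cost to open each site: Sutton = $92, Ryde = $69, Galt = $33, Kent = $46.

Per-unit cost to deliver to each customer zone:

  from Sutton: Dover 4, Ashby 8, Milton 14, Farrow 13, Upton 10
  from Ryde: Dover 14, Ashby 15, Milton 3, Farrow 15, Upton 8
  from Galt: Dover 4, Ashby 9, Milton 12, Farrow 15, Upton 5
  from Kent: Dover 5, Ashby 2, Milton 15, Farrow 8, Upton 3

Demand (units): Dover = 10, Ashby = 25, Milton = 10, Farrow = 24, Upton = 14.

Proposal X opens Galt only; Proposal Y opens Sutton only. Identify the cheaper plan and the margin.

Proposal X: {Galt}: Dover→Galt 4·10=40, Ashby→Galt 9·25=225, Milton→Galt 12·10=120, Farrow→Galt 15·24=360, Upton→Galt 5·14=70. Service 815; fixed 33; total 848.
Proposal Y: {Sutton}: Dover→Sutton 4·10=40, Ashby→Sutton 8·25=200, Milton→Sutton 14·10=140, Farrow→Sutton 13·24=312, Upton→Sutton 10·14=140. Service 832; fixed 92; total 924.
Difference: |848 − 924| = 76.

Proposal X is cheaper by 76.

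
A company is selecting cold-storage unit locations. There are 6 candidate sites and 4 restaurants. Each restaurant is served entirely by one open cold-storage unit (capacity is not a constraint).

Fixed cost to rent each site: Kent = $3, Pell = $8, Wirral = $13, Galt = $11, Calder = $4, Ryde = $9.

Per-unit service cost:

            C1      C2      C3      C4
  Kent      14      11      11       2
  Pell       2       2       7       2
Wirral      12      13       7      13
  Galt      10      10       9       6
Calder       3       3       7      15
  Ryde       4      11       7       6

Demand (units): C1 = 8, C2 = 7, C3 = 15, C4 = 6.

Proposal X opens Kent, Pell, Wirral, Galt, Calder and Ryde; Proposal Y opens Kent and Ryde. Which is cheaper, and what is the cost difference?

Proposal X: {Kent, Pell, Wirral, Galt, Calder, Ryde}: C1→Pell 2·8=16, C2→Pell 2·7=14, C3→Pell 7·15=105, C4→Kent 2·6=12. Service 147; fixed 48; total 195.
Proposal Y: {Kent, Ryde}: C1→Ryde 4·8=32, C2→Kent 11·7=77, C3→Ryde 7·15=105, C4→Kent 2·6=12. Service 226; fixed 12; total 238.
Difference: |195 − 238| = 43.

Proposal X is cheaper by 43.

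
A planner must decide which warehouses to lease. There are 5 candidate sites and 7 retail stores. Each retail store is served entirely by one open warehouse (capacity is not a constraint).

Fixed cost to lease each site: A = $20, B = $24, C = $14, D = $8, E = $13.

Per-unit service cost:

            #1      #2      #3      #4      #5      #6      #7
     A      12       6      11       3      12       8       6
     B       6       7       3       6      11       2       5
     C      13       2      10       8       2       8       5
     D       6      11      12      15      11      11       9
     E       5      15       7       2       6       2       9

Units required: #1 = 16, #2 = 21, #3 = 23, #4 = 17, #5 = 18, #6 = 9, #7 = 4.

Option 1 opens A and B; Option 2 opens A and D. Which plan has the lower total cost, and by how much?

Option 1 is cheaper by 226.

Option 1: {A, B}: #1→B 6·16=96, #2→A 6·21=126, #3→B 3·23=69, #4→A 3·17=51, #5→B 11·18=198, #6→B 2·9=18, #7→B 5·4=20. Service 578; fixed 44; total 622.
Option 2: {A, D}: #1→D 6·16=96, #2→A 6·21=126, #3→A 11·23=253, #4→A 3·17=51, #5→D 11·18=198, #6→A 8·9=72, #7→A 6·4=24. Service 820; fixed 28; total 848.
Difference: |622 − 848| = 226.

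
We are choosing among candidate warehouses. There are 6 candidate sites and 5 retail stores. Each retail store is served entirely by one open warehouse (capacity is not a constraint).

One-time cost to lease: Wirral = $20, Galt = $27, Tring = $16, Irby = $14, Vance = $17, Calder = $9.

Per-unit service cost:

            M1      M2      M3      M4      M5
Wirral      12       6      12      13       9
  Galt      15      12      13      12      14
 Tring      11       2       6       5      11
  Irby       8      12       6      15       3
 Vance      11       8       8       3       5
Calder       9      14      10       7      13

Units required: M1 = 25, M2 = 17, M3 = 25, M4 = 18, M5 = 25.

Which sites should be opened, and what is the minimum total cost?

Open Tring, Irby and Vance; minimum total cost 560.

For any fixed open set, each retail store goes to its cheapest open site; total = fixed + service.
{Tring, Irby, Vance}: M1→Irby 8·25=200, M2→Tring 2·17=34, M3→Tring 6·25=150, M4→Vance 3·18=54, M5→Irby 3·25=75. Service 513; fixed 47; total 560.
{Tring, Irby, Vance, Calder}: service 513 + fixed 56 = 569
{Tring, Irby}: service 549 + fixed 30 = 579
{Wirral, Galt, Tring, Irby, Vance, Calder}: service 513 + fixed 103 = 616
No other subset beats 560.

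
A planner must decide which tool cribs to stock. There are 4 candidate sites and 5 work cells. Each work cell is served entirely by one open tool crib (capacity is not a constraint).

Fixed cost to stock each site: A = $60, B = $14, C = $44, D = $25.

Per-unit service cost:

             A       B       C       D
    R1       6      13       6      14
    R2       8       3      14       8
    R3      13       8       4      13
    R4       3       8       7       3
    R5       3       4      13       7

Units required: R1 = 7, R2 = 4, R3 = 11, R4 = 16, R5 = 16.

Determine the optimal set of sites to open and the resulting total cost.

For any fixed open set, each work cell goes to its cheapest open site; total = fixed + service.
{B, C, D}: R1→C 6·7=42, R2→B 3·4=12, R3→C 4·11=44, R4→D 3·16=48, R5→B 4·16=64. Service 210; fixed 83; total 293.
{A, B}: R1→A 6·7=42, R2→B 3·4=12, R3→B 8·11=88, R4→A 3·16=48, R5→A 3·16=48. Service 238; fixed 74; total 312.
{A, B, C}: service 194 + fixed 118 = 312
{A, B, C, D}: service 194 + fixed 143 = 337
(All 15 nonempty subsets were checked; B, C and D is lowest.)

Open B, C and D; minimum total cost 293.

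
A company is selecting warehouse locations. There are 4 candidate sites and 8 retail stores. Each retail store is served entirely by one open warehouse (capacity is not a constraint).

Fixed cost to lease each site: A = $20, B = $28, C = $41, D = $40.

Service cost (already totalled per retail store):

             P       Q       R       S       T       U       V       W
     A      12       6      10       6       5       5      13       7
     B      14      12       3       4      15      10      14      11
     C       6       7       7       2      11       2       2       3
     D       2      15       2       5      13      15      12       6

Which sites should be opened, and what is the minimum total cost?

Open C only; minimum total cost 81.

For any fixed open set, each retail store goes to its cheapest open site; total = fixed + service.
{C}: P→C 6, Q→C 7, R→C 7, S→C 2, T→C 11, U→C 2, V→C 2, W→C 3. Service 40; fixed 41; total 81.
{A}: P→A 12, Q→A 6, R→A 10, S→A 6, T→A 5, U→A 5, V→A 13, W→A 7. Service 64; fixed 20; total 84.
{A, C}: service 33 + fixed 61 = 94
{A, B, C, D}: P→D 2, Q→A 6, R→D 2, S→C 2, T→A 5, U→C 2, V→C 2, W→C 3. Service 24; fixed 129; total 153.
(All 15 nonempty subsets were checked; C only is lowest.)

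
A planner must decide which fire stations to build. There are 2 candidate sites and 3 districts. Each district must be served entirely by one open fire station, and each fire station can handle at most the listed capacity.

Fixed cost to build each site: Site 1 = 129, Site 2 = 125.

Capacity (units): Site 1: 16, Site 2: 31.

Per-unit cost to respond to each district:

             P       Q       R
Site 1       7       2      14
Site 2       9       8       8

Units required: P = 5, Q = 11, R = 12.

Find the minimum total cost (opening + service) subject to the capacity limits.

Minimum total cost: 354

Open {Site 2}: P→Site 2 9·5=45, Q→Site 2 8·11=88, R→Site 2 8·12=96.
Loads: Site 2 carries 28/31. Service 229; fixed 125; total 354.
Next best feasible plan costs 407.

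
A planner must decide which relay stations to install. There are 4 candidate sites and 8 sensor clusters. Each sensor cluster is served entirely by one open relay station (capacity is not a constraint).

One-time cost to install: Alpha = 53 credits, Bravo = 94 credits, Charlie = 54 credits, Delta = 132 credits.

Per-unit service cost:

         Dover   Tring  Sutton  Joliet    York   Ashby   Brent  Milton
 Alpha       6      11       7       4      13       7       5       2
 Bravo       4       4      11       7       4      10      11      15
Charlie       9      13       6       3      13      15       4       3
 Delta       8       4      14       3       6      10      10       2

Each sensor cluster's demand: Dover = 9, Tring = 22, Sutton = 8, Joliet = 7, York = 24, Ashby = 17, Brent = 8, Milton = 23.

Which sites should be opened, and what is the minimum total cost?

For any fixed open set, each sensor cluster goes to its cheapest open site; total = fixed + service.
{Alpha, Bravo}: Dover→Bravo 4·9=36, Tring→Bravo 4·22=88, Sutton→Alpha 7·8=56, Joliet→Alpha 4·7=28, York→Bravo 4·24=96, Ashby→Alpha 7·17=119, Brent→Alpha 5·8=40, Milton→Alpha 2·23=46. Service 509; fixed 147; total 656.
{Alpha, Bravo, Charlie}: service 486 + fixed 201 = 687
{Bravo, Charlie}: service 560 + fixed 148 = 708
{Alpha, Bravo, Charlie, Delta}: Dover→Bravo 4·9=36, Tring→Bravo 4·22=88, Sutton→Charlie 6·8=48, Joliet→Charlie 3·7=21, York→Bravo 4·24=96, Ashby→Alpha 7·17=119, Brent→Charlie 4·8=32, Milton→Alpha 2·23=46. Service 486; fixed 333; total 819.
No other subset beats 656.

Open Alpha and Bravo; minimum total cost 656.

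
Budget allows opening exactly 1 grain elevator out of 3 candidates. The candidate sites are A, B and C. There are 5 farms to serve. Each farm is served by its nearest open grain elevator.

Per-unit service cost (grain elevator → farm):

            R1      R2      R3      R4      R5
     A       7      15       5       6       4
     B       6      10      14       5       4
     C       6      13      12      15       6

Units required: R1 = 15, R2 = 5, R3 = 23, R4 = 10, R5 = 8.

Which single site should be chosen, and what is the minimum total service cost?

Choose A only; total service cost 387.

With exactly 1 open, each farm uses its cheapest among the chosen.
{A}: R1→A 7·15=105, R2→A 15·5=75, R3→A 5·23=115, R4→A 6·10=60, R5→A 4·8=32. Service cost 387.
{B}: service cost 544
{C}: service cost 629
Among all 3 size-1 choices, {A} is lowest.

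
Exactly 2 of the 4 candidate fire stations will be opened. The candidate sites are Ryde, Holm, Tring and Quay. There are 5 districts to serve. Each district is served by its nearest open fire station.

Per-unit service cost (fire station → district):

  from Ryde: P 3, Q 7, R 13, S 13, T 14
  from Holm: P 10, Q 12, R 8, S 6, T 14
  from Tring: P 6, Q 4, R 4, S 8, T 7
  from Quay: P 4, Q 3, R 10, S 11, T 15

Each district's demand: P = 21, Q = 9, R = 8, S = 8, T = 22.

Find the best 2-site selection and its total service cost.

With exactly 2 open, each district uses its cheapest among the chosen.
{Ryde, Tring}: P→Ryde 3·21=63, Q→Tring 4·9=36, R→Tring 4·8=32, S→Tring 8·8=64, T→Tring 7·22=154. Service cost 349.
{Tring, Quay}: service cost 361
{Holm, Tring}: service cost 396
Among all 6 size-2 choices, {Ryde, Tring} is lowest.

Choose Ryde and Tring; total service cost 349.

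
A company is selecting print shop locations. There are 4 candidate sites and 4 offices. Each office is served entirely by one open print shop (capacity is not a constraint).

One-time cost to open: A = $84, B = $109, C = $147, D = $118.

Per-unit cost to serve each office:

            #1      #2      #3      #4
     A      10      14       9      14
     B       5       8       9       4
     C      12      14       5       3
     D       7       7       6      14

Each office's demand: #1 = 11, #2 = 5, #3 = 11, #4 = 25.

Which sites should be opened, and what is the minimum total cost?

For any fixed open set, each office goes to its cheapest open site; total = fixed + service.
{B}: #1→B 5·11=55, #2→B 8·5=40, #3→B 9·11=99, #4→B 4·25=100. Service 294; fixed 109; total 403.
{C}: service 332 + fixed 147 = 479
{B, C}: service 225 + fixed 256 = 481
{A, B, C, D}: service 220 + fixed 458 = 678
(All 15 nonempty subsets were checked; B only is lowest.)

Open B only; minimum total cost 403.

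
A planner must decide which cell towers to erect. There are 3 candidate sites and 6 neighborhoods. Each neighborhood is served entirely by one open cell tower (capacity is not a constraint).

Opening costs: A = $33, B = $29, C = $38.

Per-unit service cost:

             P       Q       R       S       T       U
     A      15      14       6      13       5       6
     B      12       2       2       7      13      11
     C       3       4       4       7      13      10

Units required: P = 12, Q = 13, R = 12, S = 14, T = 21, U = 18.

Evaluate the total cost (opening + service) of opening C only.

Each neighborhood is assigned to its cheapest site among the open ones.
{C}: P→C 3·12=36, Q→C 4·13=52, R→C 4·12=48, S→C 7·14=98, T→C 13·21=273, U→C 10·18=180. Service 687; fixed 38; total 725.

Total cost: 725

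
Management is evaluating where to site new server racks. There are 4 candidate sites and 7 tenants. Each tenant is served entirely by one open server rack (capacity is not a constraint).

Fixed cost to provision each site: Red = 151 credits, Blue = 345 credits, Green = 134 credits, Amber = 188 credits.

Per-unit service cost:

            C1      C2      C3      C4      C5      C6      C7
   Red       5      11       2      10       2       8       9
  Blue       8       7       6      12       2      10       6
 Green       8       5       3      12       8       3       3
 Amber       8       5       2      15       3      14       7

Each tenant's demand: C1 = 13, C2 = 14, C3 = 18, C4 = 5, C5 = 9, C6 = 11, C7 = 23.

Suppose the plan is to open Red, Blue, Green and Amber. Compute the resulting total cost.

Total cost: 1159

Each tenant is assigned to its cheapest site among the open ones.
{Red, Blue, Green, Amber}: C1→Red 5·13=65, C2→Green 5·14=70, C3→Red 2·18=36, C4→Red 10·5=50, C5→Red 2·9=18, C6→Green 3·11=33, C7→Green 3·23=69. Service 341; fixed 818; total 1159.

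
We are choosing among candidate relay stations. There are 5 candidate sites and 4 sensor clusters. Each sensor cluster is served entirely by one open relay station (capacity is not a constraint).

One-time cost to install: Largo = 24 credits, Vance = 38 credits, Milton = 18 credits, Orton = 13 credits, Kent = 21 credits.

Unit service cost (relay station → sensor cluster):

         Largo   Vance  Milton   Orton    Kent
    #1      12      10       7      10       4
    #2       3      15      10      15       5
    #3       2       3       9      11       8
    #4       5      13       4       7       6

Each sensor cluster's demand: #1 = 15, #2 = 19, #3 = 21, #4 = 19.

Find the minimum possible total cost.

For any fixed open set, each sensor cluster goes to its cheapest open site; total = fixed + service.
{Largo, Milton, Kent}: #1→Kent 4·15=60, #2→Largo 3·19=57, #3→Largo 2·21=42, #4→Milton 4·19=76. Service 235; fixed 63; total 298.
{Largo, Kent}: #1→Kent 4·15=60, #2→Largo 3·19=57, #3→Largo 2·21=42, #4→Largo 5·19=95. Service 254; fixed 45; total 299.
{Largo, Milton, Orton, Kent}: service 235 + fixed 76 = 311
{Largo, Vance, Milton, Orton, Kent}: service 235 + fixed 114 = 349
No other subset beats 298.

Minimum total cost: 298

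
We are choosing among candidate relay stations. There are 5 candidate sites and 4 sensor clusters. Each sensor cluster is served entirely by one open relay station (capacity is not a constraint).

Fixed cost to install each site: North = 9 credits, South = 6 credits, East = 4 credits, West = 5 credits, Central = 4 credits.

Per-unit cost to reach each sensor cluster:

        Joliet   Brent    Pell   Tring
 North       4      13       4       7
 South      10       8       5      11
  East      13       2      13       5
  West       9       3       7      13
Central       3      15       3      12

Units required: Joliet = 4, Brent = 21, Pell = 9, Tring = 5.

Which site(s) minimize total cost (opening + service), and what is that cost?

For any fixed open set, each sensor cluster goes to its cheapest open site; total = fixed + service.
{East, Central}: Joliet→Central 3·4=12, Brent→East 2·21=42, Pell→Central 3·9=27, Tring→East 5·5=25. Service 106; fixed 8; total 114.
{East, West, Central}: service 106 + fixed 13 = 119
{South, East, Central}: service 106 + fixed 14 = 120
{North, South, East, West, Central}: Joliet→Central 3·4=12, Brent→East 2·21=42, Pell→Central 3·9=27, Tring→East 5·5=25. Service 106; fixed 28; total 134.
No other subset beats 114.

Open East and Central; minimum total cost 114.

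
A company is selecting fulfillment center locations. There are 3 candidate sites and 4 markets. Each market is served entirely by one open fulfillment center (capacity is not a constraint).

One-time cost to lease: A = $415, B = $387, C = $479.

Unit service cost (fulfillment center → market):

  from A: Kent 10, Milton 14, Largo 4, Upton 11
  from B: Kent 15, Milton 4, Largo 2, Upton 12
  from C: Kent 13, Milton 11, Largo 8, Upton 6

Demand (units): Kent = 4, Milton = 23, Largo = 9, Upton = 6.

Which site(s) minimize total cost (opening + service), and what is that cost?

For any fixed open set, each market goes to its cheapest open site; total = fixed + service.
{B}: Kent→B 15·4=60, Milton→B 4·23=92, Largo→B 2·9=18, Upton→B 12·6=72. Service 242; fixed 387; total 629.
{A}: Kent→A 10·4=40, Milton→A 14·23=322, Largo→A 4·9=36, Upton→A 11·6=66. Service 464; fixed 415; total 879.
{C}: service 413 + fixed 479 = 892
{A, B, C}: Kent→A 10·4=40, Milton→B 4·23=92, Largo→B 2·9=18, Upton→C 6·6=36. Service 186; fixed 1281; total 1467.
(All 7 nonempty subsets were checked; B only is lowest.)

Open B only; minimum total cost 629.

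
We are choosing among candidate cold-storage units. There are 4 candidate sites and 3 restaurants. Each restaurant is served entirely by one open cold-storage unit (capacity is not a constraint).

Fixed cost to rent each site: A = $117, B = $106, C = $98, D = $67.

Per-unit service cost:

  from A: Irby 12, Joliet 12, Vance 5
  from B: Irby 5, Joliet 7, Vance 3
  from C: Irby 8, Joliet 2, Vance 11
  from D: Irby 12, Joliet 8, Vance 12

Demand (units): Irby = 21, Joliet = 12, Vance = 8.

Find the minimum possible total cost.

Minimum total cost: 319

For any fixed open set, each restaurant goes to its cheapest open site; total = fixed + service.
{B}: Irby→B 5·21=105, Joliet→B 7·12=84, Vance→B 3·8=24. Service 213; fixed 106; total 319.
{B, C}: service 153 + fixed 204 = 357
{C}: Irby→C 8·21=168, Joliet→C 2·12=24, Vance→C 11·8=88. Service 280; fixed 98; total 378.
{A, B, C, D}: Irby→B 5·21=105, Joliet→C 2·12=24, Vance→B 3·8=24. Service 153; fixed 388; total 541.
No other subset beats 319.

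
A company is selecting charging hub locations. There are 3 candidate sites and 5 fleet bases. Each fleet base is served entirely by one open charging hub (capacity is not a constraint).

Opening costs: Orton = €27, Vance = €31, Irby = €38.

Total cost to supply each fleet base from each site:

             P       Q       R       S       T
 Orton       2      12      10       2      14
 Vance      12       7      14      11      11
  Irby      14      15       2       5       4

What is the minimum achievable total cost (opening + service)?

Minimum total cost: 67

For any fixed open set, each fleet base goes to its cheapest open site; total = fixed + service.
{Orton}: P→Orton 2, Q→Orton 12, R→Orton 10, S→Orton 2, T→Orton 14. Service 40; fixed 27; total 67.
{Irby}: service 40 + fixed 38 = 78
{Vance}: service 55 + fixed 31 = 86
{Orton, Vance, Irby}: service 17 + fixed 96 = 113
(All 7 nonempty subsets were checked; Orton only is lowest.)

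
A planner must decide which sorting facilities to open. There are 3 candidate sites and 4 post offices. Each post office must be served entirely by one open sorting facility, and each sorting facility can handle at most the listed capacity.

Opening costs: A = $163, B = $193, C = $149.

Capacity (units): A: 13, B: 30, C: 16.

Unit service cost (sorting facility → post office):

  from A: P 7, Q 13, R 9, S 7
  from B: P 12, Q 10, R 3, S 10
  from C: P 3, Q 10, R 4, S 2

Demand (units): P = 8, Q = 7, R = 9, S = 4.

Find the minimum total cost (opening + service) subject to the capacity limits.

Open {B}: P→B 12·8=96, Q→B 10·7=70, R→B 3·9=27, S→B 10·4=40.
Loads: B carries 28/30. Service 233; fixed 193; total 426.
Next best feasible plan costs 471.

Minimum total cost: 426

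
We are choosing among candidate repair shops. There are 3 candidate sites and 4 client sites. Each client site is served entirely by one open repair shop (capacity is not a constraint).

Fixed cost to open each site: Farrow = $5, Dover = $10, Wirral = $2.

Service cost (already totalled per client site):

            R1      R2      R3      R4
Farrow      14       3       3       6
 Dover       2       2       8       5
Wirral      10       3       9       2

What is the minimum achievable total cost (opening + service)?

For any fixed open set, each client site goes to its cheapest open site; total = fixed + service.
{Farrow, Wirral}: R1→Wirral 10, R2→Farrow 3, R3→Farrow 3, R4→Wirral 2. Service 18; fixed 7; total 25.
{Farrow, Dover, Wirral}: service 9 + fixed 17 = 26
{Dover, Wirral}: service 14 + fixed 12 = 26
{Wirral}: service 24 + fixed 2 = 26
(All 7 nonempty subsets were checked; Farrow and Wirral is lowest.)

Minimum total cost: 25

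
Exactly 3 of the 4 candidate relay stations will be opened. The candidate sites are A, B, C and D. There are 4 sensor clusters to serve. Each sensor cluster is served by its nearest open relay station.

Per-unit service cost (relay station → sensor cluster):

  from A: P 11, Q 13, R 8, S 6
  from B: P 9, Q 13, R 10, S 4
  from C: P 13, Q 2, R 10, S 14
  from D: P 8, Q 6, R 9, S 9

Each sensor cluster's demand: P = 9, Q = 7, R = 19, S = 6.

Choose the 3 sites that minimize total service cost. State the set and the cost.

With exactly 3 open, each sensor cluster uses its cheapest among the chosen.
{A, B, C}: P→B 9·9=81, Q→C 2·7=14, R→A 8·19=152, S→B 4·6=24. Service cost 271.
{A, C, D}: service cost 274
{B, C, D}: service cost 281
Among all 4 size-3 choices, {A, B, C} is lowest.

Choose A, B and C; total service cost 271.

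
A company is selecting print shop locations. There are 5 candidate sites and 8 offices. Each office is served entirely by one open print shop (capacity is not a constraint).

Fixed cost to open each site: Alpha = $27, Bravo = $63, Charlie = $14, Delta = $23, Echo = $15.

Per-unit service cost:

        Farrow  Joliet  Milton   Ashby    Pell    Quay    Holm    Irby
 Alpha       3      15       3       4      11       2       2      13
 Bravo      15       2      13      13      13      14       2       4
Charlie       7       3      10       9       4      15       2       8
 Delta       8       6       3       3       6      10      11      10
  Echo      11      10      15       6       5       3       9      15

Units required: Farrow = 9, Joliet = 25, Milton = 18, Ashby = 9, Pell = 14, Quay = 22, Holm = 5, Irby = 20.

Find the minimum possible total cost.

Minimum total cost: 461

For any fixed open set, each office goes to its cheapest open site; total = fixed + service.
{Alpha, Bravo, Charlie}: Farrow→Alpha 3·9=27, Joliet→Bravo 2·25=50, Milton→Alpha 3·18=54, Ashby→Alpha 4·9=36, Pell→Charlie 4·14=56, Quay→Alpha 2·22=44, Holm→Alpha 2·5=10, Irby→Bravo 4·20=80. Service 357; fixed 104; total 461.
{Alpha, Bravo, Charlie, Delta}: Farrow→Alpha 3·9=27, Joliet→Bravo 2·25=50, Milton→Alpha 3·18=54, Ashby→Delta 3·9=27, Pell→Charlie 4·14=56, Quay→Alpha 2·22=44, Holm→Alpha 2·5=10, Irby→Bravo 4·20=80. Service 348; fixed 127; total 475.
{Alpha, Bravo, Charlie, Echo}: Farrow→Alpha 3·9=27, Joliet→Bravo 2·25=50, Milton→Alpha 3·18=54, Ashby→Alpha 4·9=36, Pell→Charlie 4·14=56, Quay→Alpha 2·22=44, Holm→Alpha 2·5=10, Irby→Bravo 4·20=80. Service 357; fixed 119; total 476.
{Alpha, Bravo, Charlie, Delta, Echo}: service 348 + fixed 142 = 490
No other subset beats 461.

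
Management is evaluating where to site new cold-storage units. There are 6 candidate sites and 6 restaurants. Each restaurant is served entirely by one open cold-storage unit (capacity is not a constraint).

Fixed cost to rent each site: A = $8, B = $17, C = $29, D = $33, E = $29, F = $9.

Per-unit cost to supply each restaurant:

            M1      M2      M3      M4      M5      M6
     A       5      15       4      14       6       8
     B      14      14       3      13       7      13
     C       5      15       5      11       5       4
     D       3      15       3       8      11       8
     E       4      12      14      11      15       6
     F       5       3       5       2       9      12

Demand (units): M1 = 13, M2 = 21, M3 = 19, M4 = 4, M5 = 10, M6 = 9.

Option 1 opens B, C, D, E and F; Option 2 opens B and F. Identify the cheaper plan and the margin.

Option 1 is cheaper by 27.

Option 1: {B, C, D, E, F}: M1→D 3·13=39, M2→F 3·21=63, M3→B 3·19=57, M4→F 2·4=8, M5→C 5·10=50, M6→C 4·9=36. Service 253; fixed 117; total 370.
Option 2: {B, F}: M1→F 5·13=65, M2→F 3·21=63, M3→B 3·19=57, M4→F 2·4=8, M5→B 7·10=70, M6→F 12·9=108. Service 371; fixed 26; total 397.
Difference: |370 − 397| = 27.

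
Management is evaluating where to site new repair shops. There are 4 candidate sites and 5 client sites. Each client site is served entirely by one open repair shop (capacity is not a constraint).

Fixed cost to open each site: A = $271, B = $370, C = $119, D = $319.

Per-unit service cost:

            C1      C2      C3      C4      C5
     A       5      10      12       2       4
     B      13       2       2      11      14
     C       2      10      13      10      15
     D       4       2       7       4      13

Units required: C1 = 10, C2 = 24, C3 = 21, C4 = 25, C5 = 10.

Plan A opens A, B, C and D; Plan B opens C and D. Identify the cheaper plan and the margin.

Plan B is cheaper by 396.

Plan A: {A, B, C, D}: C1→C 2·10=20, C2→B 2·24=48, C3→B 2·21=42, C4→A 2·25=50, C5→A 4·10=40. Service 200; fixed 1079; total 1279.
Plan B: {C, D}: C1→C 2·10=20, C2→D 2·24=48, C3→D 7·21=147, C4→D 4·25=100, C5→D 13·10=130. Service 445; fixed 438; total 883.
Difference: |1279 − 883| = 396.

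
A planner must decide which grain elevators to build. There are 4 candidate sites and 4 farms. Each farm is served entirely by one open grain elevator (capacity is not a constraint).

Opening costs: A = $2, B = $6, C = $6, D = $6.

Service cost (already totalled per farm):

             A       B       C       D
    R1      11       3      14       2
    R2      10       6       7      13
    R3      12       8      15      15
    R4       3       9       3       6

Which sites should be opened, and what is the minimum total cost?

For any fixed open set, each farm goes to its cheapest open site; total = fixed + service.
{A, B}: R1→B 3, R2→B 6, R3→B 8, R4→A 3. Service 20; fixed 8; total 28.
{B}: R1→B 3, R2→B 6, R3→B 8, R4→B 9. Service 26; fixed 6; total 32.
{B, C}: R1→B 3, R2→B 6, R3→B 8, R4→C 3. Service 20; fixed 12; total 32.
{A, B, C, D}: R1→D 2, R2→B 6, R3→B 8, R4→A 3. Service 19; fixed 20; total 39.
No other subset beats 28.

Open A and B; minimum total cost 28.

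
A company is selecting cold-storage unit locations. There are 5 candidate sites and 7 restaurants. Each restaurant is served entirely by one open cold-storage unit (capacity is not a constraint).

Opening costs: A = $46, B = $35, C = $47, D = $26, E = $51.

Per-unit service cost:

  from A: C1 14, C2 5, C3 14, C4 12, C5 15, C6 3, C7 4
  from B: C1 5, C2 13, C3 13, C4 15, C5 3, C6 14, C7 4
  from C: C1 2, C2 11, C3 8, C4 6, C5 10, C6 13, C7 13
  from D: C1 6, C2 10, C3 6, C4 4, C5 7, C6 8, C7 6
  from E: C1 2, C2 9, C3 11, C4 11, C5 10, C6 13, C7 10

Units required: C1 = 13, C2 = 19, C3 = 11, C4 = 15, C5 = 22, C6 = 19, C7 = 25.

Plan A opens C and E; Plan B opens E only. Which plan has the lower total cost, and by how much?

Plan A: {C, E}: C1→C 2·13=26, C2→E 9·19=171, C3→C 8·11=88, C4→C 6·15=90, C5→C 10·22=220, C6→C 13·19=247, C7→E 10·25=250. Service 1092; fixed 98; total 1190.
Plan B: {E}: C1→E 2·13=26, C2→E 9·19=171, C3→E 11·11=121, C4→E 11·15=165, C5→E 10·22=220, C6→E 13·19=247, C7→E 10·25=250. Service 1200; fixed 51; total 1251.
Difference: |1190 − 1251| = 61.

Plan A is cheaper by 61.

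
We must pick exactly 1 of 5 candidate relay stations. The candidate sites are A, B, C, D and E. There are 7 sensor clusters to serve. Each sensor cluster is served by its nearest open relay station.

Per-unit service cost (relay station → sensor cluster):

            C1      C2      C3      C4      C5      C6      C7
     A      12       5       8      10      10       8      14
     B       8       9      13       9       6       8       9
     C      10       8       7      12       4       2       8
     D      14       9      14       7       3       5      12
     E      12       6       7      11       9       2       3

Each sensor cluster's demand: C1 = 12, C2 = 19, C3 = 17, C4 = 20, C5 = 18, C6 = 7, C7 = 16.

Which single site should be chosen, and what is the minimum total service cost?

With exactly 1 open, each sensor cluster uses its cheapest among the chosen.
{E}: C1→E 12·12=144, C2→E 6·19=114, C3→E 7·17=119, C4→E 11·20=220, C5→E 9·18=162, C6→E 2·7=14, C7→E 3·16=48. Service cost 821.
{C}: service cost 845
{B}: service cost 976
Among all 5 size-1 choices, {E} is lowest.

Choose E only; total service cost 821.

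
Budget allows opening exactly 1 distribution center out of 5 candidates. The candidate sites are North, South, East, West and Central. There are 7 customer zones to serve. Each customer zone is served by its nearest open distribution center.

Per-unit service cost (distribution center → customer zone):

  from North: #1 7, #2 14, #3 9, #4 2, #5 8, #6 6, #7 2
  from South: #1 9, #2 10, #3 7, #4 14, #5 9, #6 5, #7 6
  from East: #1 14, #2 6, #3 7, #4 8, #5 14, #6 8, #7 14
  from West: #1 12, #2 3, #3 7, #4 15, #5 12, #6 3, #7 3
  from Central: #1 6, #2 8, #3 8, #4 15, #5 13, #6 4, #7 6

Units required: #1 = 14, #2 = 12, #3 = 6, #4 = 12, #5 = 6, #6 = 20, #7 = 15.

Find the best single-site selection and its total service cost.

With exactly 1 open, each customer zone uses its cheapest among the chosen.
{North}: #1→North 7·14=98, #2→North 14·12=168, #3→North 9·6=54, #4→North 2·12=24, #5→North 8·6=48, #6→North 6·20=120, #7→North 2·15=30. Service cost 542.
{West}: service cost 603
{Central}: service cost 656
Among all 5 size-1 choices, {North} is lowest.

Choose North only; total service cost 542.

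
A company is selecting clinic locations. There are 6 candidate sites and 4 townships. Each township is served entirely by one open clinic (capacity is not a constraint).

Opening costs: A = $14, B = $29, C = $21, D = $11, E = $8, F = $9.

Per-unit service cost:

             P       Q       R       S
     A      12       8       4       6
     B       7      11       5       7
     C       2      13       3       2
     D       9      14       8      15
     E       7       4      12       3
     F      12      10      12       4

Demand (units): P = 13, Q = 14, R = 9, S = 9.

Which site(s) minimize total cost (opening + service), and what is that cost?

For any fixed open set, each township goes to its cheapest open site; total = fixed + service.
{C, E}: P→C 2·13=26, Q→E 4·14=56, R→C 3·9=27, S→C 2·9=18. Service 127; fixed 29; total 156.
{C, E, F}: service 127 + fixed 38 = 165
{C, D, E}: P→C 2·13=26, Q→E 4·14=56, R→C 3·9=27, S→C 2·9=18. Service 127; fixed 40; total 167.
{A, B, C, D, E, F}: service 127 + fixed 92 = 219
No other subset beats 156.

Open C and E; minimum total cost 156.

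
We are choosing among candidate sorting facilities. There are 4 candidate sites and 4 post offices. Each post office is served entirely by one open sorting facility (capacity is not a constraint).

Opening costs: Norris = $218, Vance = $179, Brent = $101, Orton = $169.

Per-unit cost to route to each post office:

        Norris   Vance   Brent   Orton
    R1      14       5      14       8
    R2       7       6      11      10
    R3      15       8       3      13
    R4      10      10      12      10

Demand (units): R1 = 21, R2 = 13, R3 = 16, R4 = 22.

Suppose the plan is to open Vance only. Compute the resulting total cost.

Total cost: 710

Each post office is assigned to its cheapest site among the open ones.
{Vance}: R1→Vance 5·21=105, R2→Vance 6·13=78, R3→Vance 8·16=128, R4→Vance 10·22=220. Service 531; fixed 179; total 710.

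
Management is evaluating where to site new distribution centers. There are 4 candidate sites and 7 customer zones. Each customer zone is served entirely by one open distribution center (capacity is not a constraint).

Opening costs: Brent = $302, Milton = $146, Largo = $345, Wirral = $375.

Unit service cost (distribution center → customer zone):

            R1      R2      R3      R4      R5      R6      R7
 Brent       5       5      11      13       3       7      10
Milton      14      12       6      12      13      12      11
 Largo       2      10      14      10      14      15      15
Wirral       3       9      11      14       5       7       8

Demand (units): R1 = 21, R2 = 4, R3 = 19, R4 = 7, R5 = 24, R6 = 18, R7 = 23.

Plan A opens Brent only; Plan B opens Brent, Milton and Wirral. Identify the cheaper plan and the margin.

Plan A: {Brent}: R1→Brent 5·21=105, R2→Brent 5·4=20, R3→Brent 11·19=209, R4→Brent 13·7=91, R5→Brent 3·24=72, R6→Brent 7·18=126, R7→Brent 10·23=230. Service 853; fixed 302; total 1155.
Plan B: {Brent, Milton, Wirral}: R1→Wirral 3·21=63, R2→Brent 5·4=20, R3→Milton 6·19=114, R4→Milton 12·7=84, R5→Brent 3·24=72, R6→Brent 7·18=126, R7→Wirral 8·23=184. Service 663; fixed 823; total 1486.
Difference: |1155 − 1486| = 331.

Plan A is cheaper by 331.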